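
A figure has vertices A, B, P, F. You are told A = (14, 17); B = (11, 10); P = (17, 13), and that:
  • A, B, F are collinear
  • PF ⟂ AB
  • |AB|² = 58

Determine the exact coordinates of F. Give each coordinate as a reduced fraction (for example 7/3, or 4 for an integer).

F = (755/58, 853/58)

1. F_x = 755/58  [[A, B, F are collinear ⇒ 7x-3y-47=0] ∩ [PF ⟂ AB ⇒ -3x-7y+142=0]]
2. F_y = 853/58  [[A, B, F are collinear ⇒ 7x-3y-47=0] ∩ [PF ⟂ AB ⇒ -3x-7y+142=0]]
   so F = (755/58, 853/58)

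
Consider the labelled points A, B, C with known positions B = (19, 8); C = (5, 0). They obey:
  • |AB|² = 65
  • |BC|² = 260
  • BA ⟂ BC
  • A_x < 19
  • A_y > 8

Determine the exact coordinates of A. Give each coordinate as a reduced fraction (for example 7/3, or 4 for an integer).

1. A_x = 15  [[BA ⟂ BC ⇒ -14x-8y+330=0] ∩ [|A−(19, 8)|²=65]]
2. A_y = 15  [[BA ⟂ BC ⇒ -14x-8y+330=0] ∩ [|A−(19, 8)|²=65]]
   so A = (15, 15)

A = (15, 15)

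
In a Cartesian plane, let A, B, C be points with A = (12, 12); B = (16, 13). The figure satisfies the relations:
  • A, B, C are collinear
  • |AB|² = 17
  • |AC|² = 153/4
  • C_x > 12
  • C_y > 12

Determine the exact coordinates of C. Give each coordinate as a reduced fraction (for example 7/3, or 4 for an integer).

1. C_x = 18  [[A, B, C are collinear ⇒ -1x+4y-36=0] ∩ [|C−(12, 12)|²=153/4]]
2. C_y = 27/2  [[A, B, C are collinear ⇒ -1x+4y-36=0] ∩ [|C−(12, 12)|²=153/4]]
   so C = (18, 27/2)

C = (18, 27/2)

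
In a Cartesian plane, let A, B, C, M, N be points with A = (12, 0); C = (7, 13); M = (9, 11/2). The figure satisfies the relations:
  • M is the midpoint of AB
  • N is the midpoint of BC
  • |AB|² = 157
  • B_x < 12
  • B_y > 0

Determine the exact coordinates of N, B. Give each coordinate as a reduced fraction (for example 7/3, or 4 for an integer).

1. B_x = 6  [B = 2·M−A = 2·(9, 11/2)−(12, 0)]
2. B_y = 11  [B = 2·M−A = 2·(9, 11/2)−(12, 0)]
   so B = (6, 11)
3. N_x = 13/2  [2·N = B+C = (6, 11)+(7, 13)]
4. N_y = 12  [2·N = B+C = (6, 11)+(7, 13)]
   so N = (13/2, 12)

N = (13/2, 12)
B = (6, 11)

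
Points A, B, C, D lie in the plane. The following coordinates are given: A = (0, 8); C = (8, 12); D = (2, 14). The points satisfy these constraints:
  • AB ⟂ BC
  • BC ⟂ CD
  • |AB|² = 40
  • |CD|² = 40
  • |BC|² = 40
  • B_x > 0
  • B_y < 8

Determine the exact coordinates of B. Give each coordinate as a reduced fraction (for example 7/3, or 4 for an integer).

B = (6, 6)

1. B_x = 6  [[BC ⟂ CD ⇒ 6x-2y-24=0] ∩ [|B−(0, 8)|²=40]]
2. B_y = 6  [[BC ⟂ CD ⇒ 6x-2y-24=0] ∩ [|B−(0, 8)|²=40]]
   so B = (6, 6)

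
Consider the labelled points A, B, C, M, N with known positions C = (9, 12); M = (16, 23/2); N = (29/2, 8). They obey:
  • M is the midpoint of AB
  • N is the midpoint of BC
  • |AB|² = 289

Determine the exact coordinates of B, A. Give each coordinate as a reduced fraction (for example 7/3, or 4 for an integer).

B = (20, 4)
A = (12, 19)

1. B_x = 20  [B = 2·N−C = 2·(29/2, 8)−(9, 12)]
2. B_y = 4  [B = 2·N−C = 2·(29/2, 8)−(9, 12)]
   so B = (20, 4)
3. A_x = 12  [A = 2·M−B = 2·(16, 23/2)−(20, 4)]
4. A_y = 19  [A = 2·M−B = 2·(16, 23/2)−(20, 4)]
   so A = (12, 19)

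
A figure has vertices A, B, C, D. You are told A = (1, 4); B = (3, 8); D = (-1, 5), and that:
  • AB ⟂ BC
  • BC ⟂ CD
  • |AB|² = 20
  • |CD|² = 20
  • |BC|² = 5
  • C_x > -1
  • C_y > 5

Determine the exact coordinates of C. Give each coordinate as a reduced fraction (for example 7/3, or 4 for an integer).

C = (1, 9)

1. C_x = 1  [[AB ⟂ BC ⇒ 2x+4y-38=0] ∩ [|C−(-1, 5)|²=20]]
2. C_y = 9  [[AB ⟂ BC ⇒ 2x+4y-38=0] ∩ [|C−(-1, 5)|²=20]]
   so C = (1, 9)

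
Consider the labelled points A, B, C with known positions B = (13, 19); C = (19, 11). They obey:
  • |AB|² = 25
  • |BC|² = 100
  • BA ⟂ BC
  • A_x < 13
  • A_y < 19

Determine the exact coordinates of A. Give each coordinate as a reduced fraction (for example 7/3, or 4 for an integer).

1. A_x = 9  [[BA ⟂ BC ⇒ 6x-8y+74=0] ∩ [|A−(13, 19)|²=25]]
2. A_y = 16  [[BA ⟂ BC ⇒ 6x-8y+74=0] ∩ [|A−(13, 19)|²=25]]
   so A = (9, 16)

A = (9, 16)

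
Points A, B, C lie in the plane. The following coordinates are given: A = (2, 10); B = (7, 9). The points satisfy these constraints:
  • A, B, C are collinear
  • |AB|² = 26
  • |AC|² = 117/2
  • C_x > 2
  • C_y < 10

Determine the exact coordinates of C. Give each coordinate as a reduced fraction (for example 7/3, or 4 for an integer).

C = (19/2, 17/2)

1. C_x = 19/2  [[A, B, C are collinear ⇒ 1x+5y-52=0] ∩ [|C−(2, 10)|²=117/2]]
2. C_y = 17/2  [[A, B, C are collinear ⇒ 1x+5y-52=0] ∩ [|C−(2, 10)|²=117/2]]
   so C = (19/2, 17/2)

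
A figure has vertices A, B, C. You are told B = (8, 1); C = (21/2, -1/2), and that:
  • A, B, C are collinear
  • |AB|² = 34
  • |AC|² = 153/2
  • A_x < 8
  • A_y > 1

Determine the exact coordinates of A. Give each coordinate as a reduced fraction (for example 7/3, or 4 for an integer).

1. A_x = 3  [[A, B, C are collinear ⇒ 3/2x+5/2y-29/2=0] ∩ [|A−(8, 1)|²=34]]
2. A_y = 4  [[A, B, C are collinear ⇒ 3/2x+5/2y-29/2=0] ∩ [|A−(8, 1)|²=34]]
   so A = (3, 4)

A = (3, 4)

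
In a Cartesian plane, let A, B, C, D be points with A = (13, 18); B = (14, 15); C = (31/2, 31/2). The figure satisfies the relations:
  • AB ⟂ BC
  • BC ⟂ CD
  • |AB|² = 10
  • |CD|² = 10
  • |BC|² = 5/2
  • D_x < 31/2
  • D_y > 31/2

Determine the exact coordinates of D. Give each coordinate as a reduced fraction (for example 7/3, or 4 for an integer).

1. D_x = 29/2  [[BC ⟂ CD ⇒ 3/2x+1/2y-31=0] ∩ [|D−(31/2, 31/2)|²=10]]
2. D_y = 37/2  [[BC ⟂ CD ⇒ 3/2x+1/2y-31=0] ∩ [|D−(31/2, 31/2)|²=10]]
   so D = (29/2, 37/2)

D = (29/2, 37/2)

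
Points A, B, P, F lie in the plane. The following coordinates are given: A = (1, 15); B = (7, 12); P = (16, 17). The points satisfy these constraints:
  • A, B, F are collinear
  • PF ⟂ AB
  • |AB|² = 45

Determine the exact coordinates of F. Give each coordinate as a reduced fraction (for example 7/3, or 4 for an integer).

F = (61/5, 47/5)

1. F_x = 61/5  [[A, B, F are collinear ⇒ 3x+6y-93=0] ∩ [PF ⟂ AB ⇒ 6x-3y-45=0]]
2. F_y = 47/5  [[A, B, F are collinear ⇒ 3x+6y-93=0] ∩ [PF ⟂ AB ⇒ 6x-3y-45=0]]
   so F = (61/5, 47/5)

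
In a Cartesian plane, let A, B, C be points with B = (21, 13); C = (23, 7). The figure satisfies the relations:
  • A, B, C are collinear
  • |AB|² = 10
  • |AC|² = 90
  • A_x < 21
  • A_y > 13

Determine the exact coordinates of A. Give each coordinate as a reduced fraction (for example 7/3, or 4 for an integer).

A = (20, 16)

1. A_x = 20  [[A, B, C are collinear ⇒ 6x+2y-152=0] ∩ [|A−(21, 13)|²=10]]
2. A_y = 16  [[A, B, C are collinear ⇒ 6x+2y-152=0] ∩ [|A−(21, 13)|²=10]]
   so A = (20, 16)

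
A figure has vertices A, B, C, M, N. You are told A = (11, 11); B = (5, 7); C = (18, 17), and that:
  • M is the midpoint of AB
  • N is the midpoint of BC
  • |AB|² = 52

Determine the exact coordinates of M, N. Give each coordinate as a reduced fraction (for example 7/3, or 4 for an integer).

M = (8, 9)
N = (23/2, 12)

1. M_x = 8  [2·M = A+B = (11, 11)+(5, 7)]
2. M_y = 9  [2·M = A+B = (11, 11)+(5, 7)]
   so M = (8, 9)
3. N_x = 23/2  [2·N = B+C = (5, 7)+(18, 17)]
4. N_y = 12  [2·N = B+C = (5, 7)+(18, 17)]
   so N = (23/2, 12)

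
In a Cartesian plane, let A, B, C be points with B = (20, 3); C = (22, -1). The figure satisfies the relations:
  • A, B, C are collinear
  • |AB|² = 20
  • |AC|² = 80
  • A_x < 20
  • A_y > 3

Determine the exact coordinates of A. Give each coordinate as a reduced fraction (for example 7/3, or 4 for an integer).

A = (18, 7)

1. A_x = 18  [[A, B, C are collinear ⇒ 4x+2y-86=0] ∩ [|A−(20, 3)|²=20]]
2. A_y = 7  [[A, B, C are collinear ⇒ 4x+2y-86=0] ∩ [|A−(20, 3)|²=20]]
   so A = (18, 7)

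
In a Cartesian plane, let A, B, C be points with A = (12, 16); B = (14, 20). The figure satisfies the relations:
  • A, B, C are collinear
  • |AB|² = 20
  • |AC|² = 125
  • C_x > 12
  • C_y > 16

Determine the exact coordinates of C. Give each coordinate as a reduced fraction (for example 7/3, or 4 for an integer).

C = (17, 26)

1. C_x = 17  [[A, B, C are collinear ⇒ -4x+2y+16=0] ∩ [|C−(12, 16)|²=125]]
2. C_y = 26  [[A, B, C are collinear ⇒ -4x+2y+16=0] ∩ [|C−(12, 16)|²=125]]
   so C = (17, 26)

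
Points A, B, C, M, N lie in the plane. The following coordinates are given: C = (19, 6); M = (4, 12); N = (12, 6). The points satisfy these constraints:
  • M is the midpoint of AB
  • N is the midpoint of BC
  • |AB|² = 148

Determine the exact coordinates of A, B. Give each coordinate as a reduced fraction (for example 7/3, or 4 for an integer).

A = (3, 18)
B = (5, 6)

1. B_x = 5  [B = 2·N−C = 2·(12, 6)−(19, 6)]
2. B_y = 6  [B = 2·N−C = 2·(12, 6)−(19, 6)]
   so B = (5, 6)
3. A_x = 3  [A = 2·M−B = 2·(4, 12)−(5, 6)]
4. A_y = 18  [A = 2·M−B = 2·(4, 12)−(5, 6)]
   so A = (3, 18)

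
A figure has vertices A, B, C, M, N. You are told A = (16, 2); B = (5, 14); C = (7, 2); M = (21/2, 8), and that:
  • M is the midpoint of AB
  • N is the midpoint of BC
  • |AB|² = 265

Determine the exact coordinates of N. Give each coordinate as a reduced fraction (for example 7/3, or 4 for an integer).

1. N_x = 6  [2·N = B+C = (5, 14)+(7, 2)]
2. N_y = 8  [2·N = B+C = (5, 14)+(7, 2)]
   so N = (6, 8)

N = (6, 8)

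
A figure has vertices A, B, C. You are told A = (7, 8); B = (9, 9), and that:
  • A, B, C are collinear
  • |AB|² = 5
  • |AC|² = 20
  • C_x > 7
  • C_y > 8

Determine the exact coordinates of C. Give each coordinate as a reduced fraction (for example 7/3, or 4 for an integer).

C = (11, 10)

1. C_x = 11  [[A, B, C are collinear ⇒ -1x+2y-9=0] ∩ [|C−(7, 8)|²=20]]
2. C_y = 10  [[A, B, C are collinear ⇒ -1x+2y-9=0] ∩ [|C−(7, 8)|²=20]]
   so C = (11, 10)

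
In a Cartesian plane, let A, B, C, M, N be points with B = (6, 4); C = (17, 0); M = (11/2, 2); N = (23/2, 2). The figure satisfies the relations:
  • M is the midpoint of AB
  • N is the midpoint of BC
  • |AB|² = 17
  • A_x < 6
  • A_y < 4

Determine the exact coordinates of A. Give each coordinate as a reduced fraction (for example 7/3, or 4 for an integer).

A = (5, 0)

1. A_x = 5  [A = 2·M−B = 2·(11/2, 2)−(6, 4)]
2. A_y = 0  [A = 2·M−B = 2·(11/2, 2)−(6, 4)]
   so A = (5, 0)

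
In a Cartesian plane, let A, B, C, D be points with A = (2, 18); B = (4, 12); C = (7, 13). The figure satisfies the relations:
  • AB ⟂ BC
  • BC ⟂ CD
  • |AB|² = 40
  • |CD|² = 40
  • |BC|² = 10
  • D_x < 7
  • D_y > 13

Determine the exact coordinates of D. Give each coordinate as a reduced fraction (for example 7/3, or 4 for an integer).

1. D_x = 5  [[BC ⟂ CD ⇒ 3x+1y-34=0] ∩ [|D−(7, 13)|²=40]]
2. D_y = 19  [[BC ⟂ CD ⇒ 3x+1y-34=0] ∩ [|D−(7, 13)|²=40]]
   so D = (5, 19)

D = (5, 19)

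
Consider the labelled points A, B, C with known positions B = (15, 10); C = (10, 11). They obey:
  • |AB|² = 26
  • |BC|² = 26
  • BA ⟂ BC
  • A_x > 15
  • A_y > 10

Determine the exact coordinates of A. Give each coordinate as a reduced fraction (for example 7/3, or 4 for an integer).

A = (16, 15)

1. A_x = 16  [[BA ⟂ BC ⇒ -5x+1y+65=0] ∩ [|A−(15, 10)|²=26]]
2. A_y = 15  [[BA ⟂ BC ⇒ -5x+1y+65=0] ∩ [|A−(15, 10)|²=26]]
   so A = (16, 15)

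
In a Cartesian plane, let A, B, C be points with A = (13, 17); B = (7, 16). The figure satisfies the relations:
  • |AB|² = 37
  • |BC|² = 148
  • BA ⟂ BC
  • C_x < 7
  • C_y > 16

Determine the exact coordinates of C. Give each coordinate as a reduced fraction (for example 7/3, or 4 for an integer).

1. C_x = 5  [[BA ⟂ BC ⇒ 6x+1y-58=0] ∩ [|C−(7, 16)|²=148]]
2. C_y = 28  [[BA ⟂ BC ⇒ 6x+1y-58=0] ∩ [|C−(7, 16)|²=148]]
   so C = (5, 28)

C = (5, 28)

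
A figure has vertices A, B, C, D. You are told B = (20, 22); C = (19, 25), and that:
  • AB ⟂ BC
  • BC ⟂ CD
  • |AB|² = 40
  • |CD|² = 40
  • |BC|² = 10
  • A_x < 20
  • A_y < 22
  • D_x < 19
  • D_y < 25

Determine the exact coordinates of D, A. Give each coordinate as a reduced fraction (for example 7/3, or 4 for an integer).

1. D_x = 13  [[BC ⟂ CD ⇒ -1x+3y-56=0] ∩ [|D−(19, 25)|²=40]]
2. D_y = 23  [[BC ⟂ CD ⇒ -1x+3y-56=0] ∩ [|D−(19, 25)|²=40]]
   so D = (13, 23)
3. A_x = 14  [[AB ⟂ BC ⇒ 1x-3y+46=0] ∩ [|A−(20, 22)|²=40]]
4. A_y = 20  [[AB ⟂ BC ⇒ 1x-3y+46=0] ∩ [|A−(20, 22)|²=40]]
   so A = (14, 20)

D = (13, 23)
A = (14, 20)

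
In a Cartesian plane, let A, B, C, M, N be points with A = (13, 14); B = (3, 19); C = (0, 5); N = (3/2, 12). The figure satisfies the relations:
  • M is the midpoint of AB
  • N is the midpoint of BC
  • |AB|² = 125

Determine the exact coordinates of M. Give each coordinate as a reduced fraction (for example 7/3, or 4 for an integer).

1. M_x = 8  [2·M = A+B = (13, 14)+(3, 19)]
2. M_y = 33/2  [2·M = A+B = (13, 14)+(3, 19)]
   so M = (8, 33/2)

M = (8, 33/2)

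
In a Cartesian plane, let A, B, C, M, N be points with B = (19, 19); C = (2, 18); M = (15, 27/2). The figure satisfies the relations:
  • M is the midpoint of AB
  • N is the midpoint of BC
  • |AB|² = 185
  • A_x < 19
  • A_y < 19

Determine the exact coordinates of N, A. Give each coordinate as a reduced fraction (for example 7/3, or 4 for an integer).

1. A_x = 11  [A = 2·M−B = 2·(15, 27/2)−(19, 19)]
2. A_y = 8  [A = 2·M−B = 2·(15, 27/2)−(19, 19)]
   so A = (11, 8)
3. N_x = 21/2  [2·N = B+C = (19, 19)+(2, 18)]
4. N_y = 37/2  [2·N = B+C = (19, 19)+(2, 18)]
   so N = (21/2, 37/2)

N = (21/2, 37/2)
A = (11, 8)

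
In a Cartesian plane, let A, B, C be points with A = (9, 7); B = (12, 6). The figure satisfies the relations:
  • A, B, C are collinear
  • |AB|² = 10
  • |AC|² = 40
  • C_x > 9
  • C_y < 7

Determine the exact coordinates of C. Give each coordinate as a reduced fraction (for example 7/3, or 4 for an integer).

C = (15, 5)

1. C_x = 15  [[A, B, C are collinear ⇒ 1x+3y-30=0] ∩ [|C−(9, 7)|²=40]]
2. C_y = 5  [[A, B, C are collinear ⇒ 1x+3y-30=0] ∩ [|C−(9, 7)|²=40]]
   so C = (15, 5)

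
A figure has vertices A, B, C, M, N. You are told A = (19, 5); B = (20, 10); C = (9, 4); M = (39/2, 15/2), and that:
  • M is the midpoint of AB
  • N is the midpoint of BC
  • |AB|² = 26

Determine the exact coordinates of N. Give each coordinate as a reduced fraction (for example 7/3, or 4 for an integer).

1. N_x = 29/2  [2·N = B+C = (20, 10)+(9, 4)]
2. N_y = 7  [2·N = B+C = (20, 10)+(9, 4)]
   so N = (29/2, 7)

N = (29/2, 7)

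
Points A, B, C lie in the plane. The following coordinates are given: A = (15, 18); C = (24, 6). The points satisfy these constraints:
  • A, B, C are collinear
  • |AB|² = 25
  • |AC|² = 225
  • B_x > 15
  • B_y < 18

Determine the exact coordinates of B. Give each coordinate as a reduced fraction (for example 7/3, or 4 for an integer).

1. B_x = 18  [[A, B, C are collinear ⇒ -12x-9y+342=0] ∩ [|B−(15, 18)|²=25]]
2. B_y = 14  [[A, B, C are collinear ⇒ -12x-9y+342=0] ∩ [|B−(15, 18)|²=25]]
   so B = (18, 14)

B = (18, 14)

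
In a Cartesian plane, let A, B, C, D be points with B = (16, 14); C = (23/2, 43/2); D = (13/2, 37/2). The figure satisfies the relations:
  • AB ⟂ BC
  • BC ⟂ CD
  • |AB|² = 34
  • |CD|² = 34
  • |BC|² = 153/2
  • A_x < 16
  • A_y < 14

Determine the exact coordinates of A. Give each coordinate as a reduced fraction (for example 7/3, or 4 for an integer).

1. A_x = 11  [[AB ⟂ BC ⇒ 9/2x-15/2y+33=0] ∩ [|A−(16, 14)|²=34]]
2. A_y = 11  [[AB ⟂ BC ⇒ 9/2x-15/2y+33=0] ∩ [|A−(16, 14)|²=34]]
   so A = (11, 11)

A = (11, 11)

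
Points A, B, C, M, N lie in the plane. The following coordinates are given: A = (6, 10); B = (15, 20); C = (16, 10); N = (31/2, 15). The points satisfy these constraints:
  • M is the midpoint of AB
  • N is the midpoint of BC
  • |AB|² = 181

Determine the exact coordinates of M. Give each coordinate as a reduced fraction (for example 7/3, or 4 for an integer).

1. M_x = 21/2  [2·M = A+B = (6, 10)+(15, 20)]
2. M_y = 15  [2·M = A+B = (6, 10)+(15, 20)]
   so M = (21/2, 15)

M = (21/2, 15)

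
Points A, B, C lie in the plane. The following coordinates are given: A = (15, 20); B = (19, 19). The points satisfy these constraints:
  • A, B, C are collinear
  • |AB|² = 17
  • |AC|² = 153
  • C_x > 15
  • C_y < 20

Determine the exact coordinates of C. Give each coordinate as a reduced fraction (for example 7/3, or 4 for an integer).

C = (27, 17)

1. C_x = 27  [[A, B, C are collinear ⇒ 1x+4y-95=0] ∩ [|C−(15, 20)|²=153]]
2. C_y = 17  [[A, B, C are collinear ⇒ 1x+4y-95=0] ∩ [|C−(15, 20)|²=153]]
   so C = (27, 17)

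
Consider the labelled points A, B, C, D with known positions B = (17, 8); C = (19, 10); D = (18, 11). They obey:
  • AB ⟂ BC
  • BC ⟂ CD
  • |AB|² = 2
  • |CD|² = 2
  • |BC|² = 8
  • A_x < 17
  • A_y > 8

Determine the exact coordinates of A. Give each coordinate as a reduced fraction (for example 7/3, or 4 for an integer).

A = (16, 9)

1. A_x = 16  [[AB ⟂ BC ⇒ -2x-2y+50=0] ∩ [|A−(17, 8)|²=2]]
2. A_y = 9  [[AB ⟂ BC ⇒ -2x-2y+50=0] ∩ [|A−(17, 8)|²=2]]
   so A = (16, 9)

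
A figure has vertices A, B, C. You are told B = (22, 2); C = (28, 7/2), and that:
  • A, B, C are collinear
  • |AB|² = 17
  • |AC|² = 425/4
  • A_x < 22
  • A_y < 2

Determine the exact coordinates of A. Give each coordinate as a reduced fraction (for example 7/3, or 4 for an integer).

A = (18, 1)

1. A_x = 18  [[A, B, C are collinear ⇒ -3/2x+6y+21=0] ∩ [|A−(22, 2)|²=17]]
2. A_y = 1  [[A, B, C are collinear ⇒ -3/2x+6y+21=0] ∩ [|A−(22, 2)|²=17]]
   so A = (18, 1)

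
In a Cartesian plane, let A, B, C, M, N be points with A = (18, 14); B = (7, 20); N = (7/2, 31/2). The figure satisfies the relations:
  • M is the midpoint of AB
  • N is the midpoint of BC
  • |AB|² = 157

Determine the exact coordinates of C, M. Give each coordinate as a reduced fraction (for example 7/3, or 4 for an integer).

1. M_x = 25/2  [2·M = A+B = (18, 14)+(7, 20)]
2. M_y = 17  [2·M = A+B = (18, 14)+(7, 20)]
   so M = (25/2, 17)
3. C_x = 0  [C = 2·N−B = 2·(7/2, 31/2)−(7, 20)]
4. C_y = 11  [C = 2·N−B = 2·(7/2, 31/2)−(7, 20)]
   so C = (0, 11)

C = (0, 11)
M = (25/2, 17)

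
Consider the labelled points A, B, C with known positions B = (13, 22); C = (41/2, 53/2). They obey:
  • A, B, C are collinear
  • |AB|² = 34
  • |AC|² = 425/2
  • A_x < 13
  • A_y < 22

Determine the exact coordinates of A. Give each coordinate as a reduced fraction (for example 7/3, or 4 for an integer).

1. A_x = 8  [[A, B, C are collinear ⇒ -9/2x+15/2y-213/2=0] ∩ [|A−(13, 22)|²=34]]
2. A_y = 19  [[A, B, C are collinear ⇒ -9/2x+15/2y-213/2=0] ∩ [|A−(13, 22)|²=34]]
   so A = (8, 19)

A = (8, 19)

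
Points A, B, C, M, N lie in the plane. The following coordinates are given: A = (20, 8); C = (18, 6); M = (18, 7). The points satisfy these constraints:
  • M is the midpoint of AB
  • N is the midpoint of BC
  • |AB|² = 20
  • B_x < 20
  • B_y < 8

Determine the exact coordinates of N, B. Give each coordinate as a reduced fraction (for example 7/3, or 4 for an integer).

N = (17, 6)
B = (16, 6)

1. B_x = 16  [B = 2·M−A = 2·(18, 7)−(20, 8)]
2. B_y = 6  [B = 2·M−A = 2·(18, 7)−(20, 8)]
   so B = (16, 6)
3. N_x = 17  [2·N = B+C = (16, 6)+(18, 6)]
4. N_y = 6  [2·N = B+C = (16, 6)+(18, 6)]
   so N = (17, 6)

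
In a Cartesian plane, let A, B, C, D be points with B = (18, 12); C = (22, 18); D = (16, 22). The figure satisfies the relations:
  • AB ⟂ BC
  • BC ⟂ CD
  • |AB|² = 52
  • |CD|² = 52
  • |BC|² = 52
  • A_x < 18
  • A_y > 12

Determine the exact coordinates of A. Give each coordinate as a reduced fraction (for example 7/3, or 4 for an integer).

1. A_x = 12  [[AB ⟂ BC ⇒ -4x-6y+144=0] ∩ [|A−(18, 12)|²=52]]
2. A_y = 16  [[AB ⟂ BC ⇒ -4x-6y+144=0] ∩ [|A−(18, 12)|²=52]]
   so A = (12, 16)

A = (12, 16)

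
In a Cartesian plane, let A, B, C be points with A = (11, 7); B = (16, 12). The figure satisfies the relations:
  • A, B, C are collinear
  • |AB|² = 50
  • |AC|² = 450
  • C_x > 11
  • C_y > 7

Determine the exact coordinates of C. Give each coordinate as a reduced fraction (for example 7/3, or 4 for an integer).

C = (26, 22)

1. C_x = 26  [[A, B, C are collinear ⇒ -5x+5y+20=0] ∩ [|C−(11, 7)|²=450]]
2. C_y = 22  [[A, B, C are collinear ⇒ -5x+5y+20=0] ∩ [|C−(11, 7)|²=450]]
   so C = (26, 22)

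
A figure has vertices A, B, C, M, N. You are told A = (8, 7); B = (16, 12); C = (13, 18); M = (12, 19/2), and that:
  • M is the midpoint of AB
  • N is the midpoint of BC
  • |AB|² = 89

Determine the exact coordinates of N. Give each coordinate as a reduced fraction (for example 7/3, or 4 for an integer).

N = (29/2, 15)

1. N_x = 29/2  [2·N = B+C = (16, 12)+(13, 18)]
2. N_y = 15  [2·N = B+C = (16, 12)+(13, 18)]
   so N = (29/2, 15)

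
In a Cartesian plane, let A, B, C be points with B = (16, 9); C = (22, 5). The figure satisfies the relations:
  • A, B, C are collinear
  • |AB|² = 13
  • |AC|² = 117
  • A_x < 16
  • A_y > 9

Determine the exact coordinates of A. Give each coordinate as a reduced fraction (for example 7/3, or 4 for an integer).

A = (13, 11)

1. A_x = 13  [[A, B, C are collinear ⇒ 4x+6y-118=0] ∩ [|A−(16, 9)|²=13]]
2. A_y = 11  [[A, B, C are collinear ⇒ 4x+6y-118=0] ∩ [|A−(16, 9)|²=13]]
   so A = (13, 11)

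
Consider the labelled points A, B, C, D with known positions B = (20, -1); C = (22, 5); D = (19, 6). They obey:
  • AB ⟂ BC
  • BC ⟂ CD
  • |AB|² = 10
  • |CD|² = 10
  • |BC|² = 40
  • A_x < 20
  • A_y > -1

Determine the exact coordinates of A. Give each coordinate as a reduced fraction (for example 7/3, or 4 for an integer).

A = (17, 0)

1. A_x = 17  [[AB ⟂ BC ⇒ -2x-6y+34=0] ∩ [|A−(20, -1)|²=10]]
2. A_y = 0  [[AB ⟂ BC ⇒ -2x-6y+34=0] ∩ [|A−(20, -1)|²=10]]
   so A = (17, 0)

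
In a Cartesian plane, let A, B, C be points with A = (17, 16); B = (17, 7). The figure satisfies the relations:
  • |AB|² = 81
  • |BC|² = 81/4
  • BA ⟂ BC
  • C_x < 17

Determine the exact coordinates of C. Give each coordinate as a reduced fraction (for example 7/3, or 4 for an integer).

C = (25/2, 7)

1. C_x = 25/2  [[BA ⟂ BC ⇒ 9y-63=0] ∩ [|C−(17, 7)|²=81/4]]
2. C_y = 7  [[BA ⟂ BC ⇒ 9y-63=0] ∩ [|C−(17, 7)|²=81/4]]
   so C = (25/2, 7)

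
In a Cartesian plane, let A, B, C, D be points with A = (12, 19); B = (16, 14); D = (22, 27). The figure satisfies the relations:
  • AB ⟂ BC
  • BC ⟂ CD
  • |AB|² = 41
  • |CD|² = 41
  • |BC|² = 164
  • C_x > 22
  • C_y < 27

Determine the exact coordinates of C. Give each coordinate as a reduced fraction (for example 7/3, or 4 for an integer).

1. C_x = 26  [[AB ⟂ BC ⇒ 4x-5y+6=0] ∩ [|C−(22, 27)|²=41]]
2. C_y = 22  [[AB ⟂ BC ⇒ 4x-5y+6=0] ∩ [|C−(22, 27)|²=41]]
   so C = (26, 22)

C = (26, 22)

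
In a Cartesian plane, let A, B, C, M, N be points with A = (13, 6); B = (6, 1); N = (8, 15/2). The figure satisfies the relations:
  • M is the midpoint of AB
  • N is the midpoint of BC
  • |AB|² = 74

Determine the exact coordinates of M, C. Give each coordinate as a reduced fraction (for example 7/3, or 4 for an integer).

1. M_x = 19/2  [2·M = A+B = (13, 6)+(6, 1)]
2. M_y = 7/2  [2·M = A+B = (13, 6)+(6, 1)]
   so M = (19/2, 7/2)
3. C_x = 10  [C = 2·N−B = 2·(8, 15/2)−(6, 1)]
4. C_y = 14  [C = 2·N−B = 2·(8, 15/2)−(6, 1)]
   so C = (10, 14)

M = (19/2, 7/2)
C = (10, 14)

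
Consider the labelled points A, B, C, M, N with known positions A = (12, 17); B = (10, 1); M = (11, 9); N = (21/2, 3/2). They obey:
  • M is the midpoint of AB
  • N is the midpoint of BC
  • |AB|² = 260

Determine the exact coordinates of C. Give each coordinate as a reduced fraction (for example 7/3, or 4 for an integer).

C = (11, 2)

1. C_x = 11  [C = 2·N−B = 2·(21/2, 3/2)−(10, 1)]
2. C_y = 2  [C = 2·N−B = 2·(21/2, 3/2)−(10, 1)]
   so C = (11, 2)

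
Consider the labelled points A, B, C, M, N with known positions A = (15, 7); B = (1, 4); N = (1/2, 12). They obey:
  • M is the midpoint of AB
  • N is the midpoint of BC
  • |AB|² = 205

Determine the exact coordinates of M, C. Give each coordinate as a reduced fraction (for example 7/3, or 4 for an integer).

M = (8, 11/2)
C = (0, 20)

1. M_x = 8  [2·M = A+B = (15, 7)+(1, 4)]
2. M_y = 11/2  [2·M = A+B = (15, 7)+(1, 4)]
   so M = (8, 11/2)
3. C_x = 0  [C = 2·N−B = 2·(1/2, 12)−(1, 4)]
4. C_y = 20  [C = 2·N−B = 2·(1/2, 12)−(1, 4)]
   so C = (0, 20)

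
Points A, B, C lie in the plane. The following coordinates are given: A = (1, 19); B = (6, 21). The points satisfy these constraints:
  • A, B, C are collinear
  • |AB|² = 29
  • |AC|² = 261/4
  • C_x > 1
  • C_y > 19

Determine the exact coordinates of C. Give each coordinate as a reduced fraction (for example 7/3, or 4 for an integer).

C = (17/2, 22)

1. C_x = 17/2  [[A, B, C are collinear ⇒ -2x+5y-93=0] ∩ [|C−(1, 19)|²=261/4]]
2. C_y = 22  [[A, B, C are collinear ⇒ -2x+5y-93=0] ∩ [|C−(1, 19)|²=261/4]]
   so C = (17/2, 22)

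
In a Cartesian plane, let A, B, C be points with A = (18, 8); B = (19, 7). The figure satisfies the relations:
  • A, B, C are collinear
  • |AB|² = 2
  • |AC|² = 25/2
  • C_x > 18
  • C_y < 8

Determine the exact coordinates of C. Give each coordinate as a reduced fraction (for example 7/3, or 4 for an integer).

1. C_x = 41/2  [[A, B, C are collinear ⇒ 1x+1y-26=0] ∩ [|C−(18, 8)|²=25/2]]
2. C_y = 11/2  [[A, B, C are collinear ⇒ 1x+1y-26=0] ∩ [|C−(18, 8)|²=25/2]]
   so C = (41/2, 11/2)

C = (41/2, 11/2)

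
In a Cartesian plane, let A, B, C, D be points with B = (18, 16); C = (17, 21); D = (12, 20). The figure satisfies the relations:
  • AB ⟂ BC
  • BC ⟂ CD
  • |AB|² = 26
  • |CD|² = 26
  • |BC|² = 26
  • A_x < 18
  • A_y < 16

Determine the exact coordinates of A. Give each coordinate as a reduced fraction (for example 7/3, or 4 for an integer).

A = (13, 15)

1. A_x = 13  [[AB ⟂ BC ⇒ 1x-5y+62=0] ∩ [|A−(18, 16)|²=26]]
2. A_y = 15  [[AB ⟂ BC ⇒ 1x-5y+62=0] ∩ [|A−(18, 16)|²=26]]
   so A = (13, 15)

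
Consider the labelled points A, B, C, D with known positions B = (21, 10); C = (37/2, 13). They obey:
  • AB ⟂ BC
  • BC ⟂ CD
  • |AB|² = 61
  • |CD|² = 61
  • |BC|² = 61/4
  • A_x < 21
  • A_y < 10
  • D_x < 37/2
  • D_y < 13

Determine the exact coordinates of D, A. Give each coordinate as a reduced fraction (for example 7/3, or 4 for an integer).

D = (25/2, 8)
A = (15, 5)

1. D_x = 25/2  [[BC ⟂ CD ⇒ -5/2x+3y+29/4=0] ∩ [|D−(37/2, 13)|²=61]]
2. D_y = 8  [[BC ⟂ CD ⇒ -5/2x+3y+29/4=0] ∩ [|D−(37/2, 13)|²=61]]
   so D = (25/2, 8)
3. A_x = 15  [[AB ⟂ BC ⇒ 5/2x-3y-45/2=0] ∩ [|A−(21, 10)|²=61]]
4. A_y = 5  [[AB ⟂ BC ⇒ 5/2x-3y-45/2=0] ∩ [|A−(21, 10)|²=61]]
   so A = (15, 5)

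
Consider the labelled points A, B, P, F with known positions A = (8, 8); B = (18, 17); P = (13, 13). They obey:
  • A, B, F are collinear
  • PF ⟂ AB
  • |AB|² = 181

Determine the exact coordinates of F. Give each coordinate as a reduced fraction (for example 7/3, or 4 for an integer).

F = (2398/181, 2303/181)

1. F_x = 2398/181  [[A, B, F are collinear ⇒ -9x+10y-8=0] ∩ [PF ⟂ AB ⇒ 10x+9y-247=0]]
2. F_y = 2303/181  [[A, B, F are collinear ⇒ -9x+10y-8=0] ∩ [PF ⟂ AB ⇒ 10x+9y-247=0]]
   so F = (2398/181, 2303/181)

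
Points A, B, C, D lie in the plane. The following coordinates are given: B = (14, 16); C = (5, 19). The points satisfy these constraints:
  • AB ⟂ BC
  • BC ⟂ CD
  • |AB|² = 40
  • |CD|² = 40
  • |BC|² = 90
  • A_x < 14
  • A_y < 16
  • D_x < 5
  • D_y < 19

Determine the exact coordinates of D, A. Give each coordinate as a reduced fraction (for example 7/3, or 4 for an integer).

1. D_x = 3  [[BC ⟂ CD ⇒ -9x+3y-12=0] ∩ [|D−(5, 19)|²=40]]
2. D_y = 13  [[BC ⟂ CD ⇒ -9x+3y-12=0] ∩ [|D−(5, 19)|²=40]]
   so D = (3, 13)
3. A_x = 12  [[AB ⟂ BC ⇒ 9x-3y-78=0] ∩ [|A−(14, 16)|²=40]]
4. A_y = 10  [[AB ⟂ BC ⇒ 9x-3y-78=0] ∩ [|A−(14, 16)|²=40]]
   so A = (12, 10)

D = (3, 13)
A = (12, 10)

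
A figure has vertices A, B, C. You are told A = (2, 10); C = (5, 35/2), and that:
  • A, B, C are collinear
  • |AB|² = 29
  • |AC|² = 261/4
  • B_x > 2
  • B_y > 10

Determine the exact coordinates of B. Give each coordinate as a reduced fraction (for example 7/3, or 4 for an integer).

1. B_x = 4  [[A, B, C are collinear ⇒ 15/2x-3y+15=0] ∩ [|B−(2, 10)|²=29]]
2. B_y = 15  [[A, B, C are collinear ⇒ 15/2x-3y+15=0] ∩ [|B−(2, 10)|²=29]]
   so B = (4, 15)

B = (4, 15)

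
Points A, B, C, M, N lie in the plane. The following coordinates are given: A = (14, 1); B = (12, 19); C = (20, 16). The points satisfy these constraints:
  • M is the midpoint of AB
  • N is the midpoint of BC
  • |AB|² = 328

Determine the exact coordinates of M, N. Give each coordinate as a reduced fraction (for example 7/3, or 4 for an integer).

M = (13, 10)
N = (16, 35/2)

1. M_x = 13  [2·M = A+B = (14, 1)+(12, 19)]
2. M_y = 10  [2·M = A+B = (14, 1)+(12, 19)]
   so M = (13, 10)
3. N_x = 16  [2·N = B+C = (12, 19)+(20, 16)]
4. N_y = 35/2  [2·N = B+C = (12, 19)+(20, 16)]
   so N = (16, 35/2)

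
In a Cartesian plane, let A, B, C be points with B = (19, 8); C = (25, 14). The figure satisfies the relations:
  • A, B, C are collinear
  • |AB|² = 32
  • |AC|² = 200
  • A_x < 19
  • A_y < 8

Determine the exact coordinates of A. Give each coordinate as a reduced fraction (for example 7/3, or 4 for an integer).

A = (15, 4)

1. A_x = 15  [[A, B, C are collinear ⇒ -6x+6y+66=0] ∩ [|A−(19, 8)|²=32]]
2. A_y = 4  [[A, B, C are collinear ⇒ -6x+6y+66=0] ∩ [|A−(19, 8)|²=32]]
   so A = (15, 4)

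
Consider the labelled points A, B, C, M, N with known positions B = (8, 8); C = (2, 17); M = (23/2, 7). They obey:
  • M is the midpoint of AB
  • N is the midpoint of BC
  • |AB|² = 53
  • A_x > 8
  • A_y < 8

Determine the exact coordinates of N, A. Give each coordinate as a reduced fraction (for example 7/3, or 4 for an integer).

1. A_x = 15  [A = 2·M−B = 2·(23/2, 7)−(8, 8)]
2. A_y = 6  [A = 2·M−B = 2·(23/2, 7)−(8, 8)]
   so A = (15, 6)
3. N_x = 5  [2·N = B+C = (8, 8)+(2, 17)]
4. N_y = 25/2  [2·N = B+C = (8, 8)+(2, 17)]
   so N = (5, 25/2)

N = (5, 25/2)
A = (15, 6)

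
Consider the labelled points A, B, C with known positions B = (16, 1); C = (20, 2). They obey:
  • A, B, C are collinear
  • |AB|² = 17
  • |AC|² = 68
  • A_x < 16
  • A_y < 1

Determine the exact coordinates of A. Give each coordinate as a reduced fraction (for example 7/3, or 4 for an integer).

1. A_x = 12  [[A, B, C are collinear ⇒ -1x+4y+12=0] ∩ [|A−(16, 1)|²=17]]
2. A_y = 0  [[A, B, C are collinear ⇒ -1x+4y+12=0] ∩ [|A−(16, 1)|²=17]]
   so A = (12, 0)

A = (12, 0)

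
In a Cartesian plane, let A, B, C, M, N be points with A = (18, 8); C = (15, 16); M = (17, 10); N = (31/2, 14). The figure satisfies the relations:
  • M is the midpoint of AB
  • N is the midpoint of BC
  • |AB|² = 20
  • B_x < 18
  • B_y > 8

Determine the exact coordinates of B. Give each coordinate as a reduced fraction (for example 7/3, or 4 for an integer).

B = (16, 12)

1. B_x = 16  [B = 2·M−A = 2·(17, 10)−(18, 8)]
2. B_y = 12  [B = 2·M−A = 2·(17, 10)−(18, 8)]
   so B = (16, 12)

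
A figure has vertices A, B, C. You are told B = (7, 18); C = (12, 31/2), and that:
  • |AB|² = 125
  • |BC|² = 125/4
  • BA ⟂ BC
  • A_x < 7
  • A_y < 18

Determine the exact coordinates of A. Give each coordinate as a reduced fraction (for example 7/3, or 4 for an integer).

A = (2, 8)

1. A_x = 2  [[BA ⟂ BC ⇒ 5x-5/2y+10=0] ∩ [|A−(7, 18)|²=125]]
2. A_y = 8  [[BA ⟂ BC ⇒ 5x-5/2y+10=0] ∩ [|A−(7, 18)|²=125]]
   so A = (2, 8)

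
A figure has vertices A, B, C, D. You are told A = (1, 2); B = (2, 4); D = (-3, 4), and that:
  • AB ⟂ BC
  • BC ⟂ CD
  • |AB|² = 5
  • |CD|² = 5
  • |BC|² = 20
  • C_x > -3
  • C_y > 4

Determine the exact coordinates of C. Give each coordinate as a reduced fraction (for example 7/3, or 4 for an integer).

1. C_x = -2  [[AB ⟂ BC ⇒ 1x+2y-10=0] ∩ [|C−(-3, 4)|²=5]]
2. C_y = 6  [[AB ⟂ BC ⇒ 1x+2y-10=0] ∩ [|C−(-3, 4)|²=5]]
   so C = (-2, 6)

C = (-2, 6)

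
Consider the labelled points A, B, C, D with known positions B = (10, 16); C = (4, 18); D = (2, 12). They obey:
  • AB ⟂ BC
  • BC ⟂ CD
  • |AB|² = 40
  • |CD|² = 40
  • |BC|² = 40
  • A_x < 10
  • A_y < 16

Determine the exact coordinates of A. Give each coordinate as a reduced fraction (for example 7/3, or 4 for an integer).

A = (8, 10)

1. A_x = 8  [[AB ⟂ BC ⇒ 6x-2y-28=0] ∩ [|A−(10, 16)|²=40]]
2. A_y = 10  [[AB ⟂ BC ⇒ 6x-2y-28=0] ∩ [|A−(10, 16)|²=40]]
   so A = (8, 10)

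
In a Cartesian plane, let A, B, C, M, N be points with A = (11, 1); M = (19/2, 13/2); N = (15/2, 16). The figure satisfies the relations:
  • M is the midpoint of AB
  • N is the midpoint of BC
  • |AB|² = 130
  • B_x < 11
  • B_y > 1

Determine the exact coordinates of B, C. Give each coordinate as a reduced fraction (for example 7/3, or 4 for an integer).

B = (8, 12)
C = (7, 20)

1. B_x = 8  [B = 2·M−A = 2·(19/2, 13/2)−(11, 1)]
2. B_y = 12  [B = 2·M−A = 2·(19/2, 13/2)−(11, 1)]
   so B = (8, 12)
3. C_x = 7  [C = 2·N−B = 2·(15/2, 16)−(8, 12)]
4. C_y = 20  [C = 2·N−B = 2·(15/2, 16)−(8, 12)]
   so C = (7, 20)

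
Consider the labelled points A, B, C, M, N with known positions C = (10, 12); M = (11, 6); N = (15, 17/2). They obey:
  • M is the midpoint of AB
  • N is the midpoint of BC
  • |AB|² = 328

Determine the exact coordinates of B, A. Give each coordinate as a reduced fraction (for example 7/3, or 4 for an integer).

1. B_x = 20  [B = 2·N−C = 2·(15, 17/2)−(10, 12)]
2. B_y = 5  [B = 2·N−C = 2·(15, 17/2)−(10, 12)]
   so B = (20, 5)
3. A_x = 2  [A = 2·M−B = 2·(11, 6)−(20, 5)]
4. A_y = 7  [A = 2·M−B = 2·(11, 6)−(20, 5)]
   so A = (2, 7)

B = (20, 5)
A = (2, 7)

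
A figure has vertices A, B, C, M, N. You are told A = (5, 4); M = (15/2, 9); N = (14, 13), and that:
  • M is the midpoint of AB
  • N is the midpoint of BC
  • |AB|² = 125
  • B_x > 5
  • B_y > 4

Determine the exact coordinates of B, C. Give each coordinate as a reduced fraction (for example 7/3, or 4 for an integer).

B = (10, 14)
C = (18, 12)

1. B_x = 10  [B = 2·M−A = 2·(15/2, 9)−(5, 4)]
2. B_y = 14  [B = 2·M−A = 2·(15/2, 9)−(5, 4)]
   so B = (10, 14)
3. C_x = 18  [C = 2·N−B = 2·(14, 13)−(10, 14)]
4. C_y = 12  [C = 2·N−B = 2·(14, 13)−(10, 14)]
   so C = (18, 12)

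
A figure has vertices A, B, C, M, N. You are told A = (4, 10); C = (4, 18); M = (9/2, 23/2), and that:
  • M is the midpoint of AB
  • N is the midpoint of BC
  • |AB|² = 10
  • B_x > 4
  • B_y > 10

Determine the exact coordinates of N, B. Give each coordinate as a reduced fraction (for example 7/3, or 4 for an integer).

N = (9/2, 31/2)
B = (5, 13)

1. B_x = 5  [B = 2·M−A = 2·(9/2, 23/2)−(4, 10)]
2. B_y = 13  [B = 2·M−A = 2·(9/2, 23/2)−(4, 10)]
   so B = (5, 13)
3. N_x = 9/2  [2·N = B+C = (5, 13)+(4, 18)]
4. N_y = 31/2  [2·N = B+C = (5, 13)+(4, 18)]
   so N = (9/2, 31/2)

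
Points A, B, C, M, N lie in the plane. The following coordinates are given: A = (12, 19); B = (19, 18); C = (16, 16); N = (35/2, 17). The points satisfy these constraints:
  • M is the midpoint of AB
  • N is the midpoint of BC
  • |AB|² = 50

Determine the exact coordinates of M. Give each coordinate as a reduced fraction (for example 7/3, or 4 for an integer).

M = (31/2, 37/2)

1. M_x = 31/2  [2·M = A+B = (12, 19)+(19, 18)]
2. M_y = 37/2  [2·M = A+B = (12, 19)+(19, 18)]
   so M = (31/2, 37/2)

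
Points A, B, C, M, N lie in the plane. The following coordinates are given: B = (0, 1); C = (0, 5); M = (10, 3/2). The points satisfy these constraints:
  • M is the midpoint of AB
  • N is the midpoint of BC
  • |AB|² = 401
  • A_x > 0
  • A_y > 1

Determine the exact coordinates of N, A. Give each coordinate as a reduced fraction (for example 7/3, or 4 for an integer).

1. A_x = 20  [A = 2·M−B = 2·(10, 3/2)−(0, 1)]
2. A_y = 2  [A = 2·M−B = 2·(10, 3/2)−(0, 1)]
   so A = (20, 2)
3. N_x = 0  [2·N = B+C = (0, 1)+(0, 5)]
4. N_y = 3  [2·N = B+C = (0, 1)+(0, 5)]
   so N = (0, 3)

N = (0, 3)
A = (20, 2)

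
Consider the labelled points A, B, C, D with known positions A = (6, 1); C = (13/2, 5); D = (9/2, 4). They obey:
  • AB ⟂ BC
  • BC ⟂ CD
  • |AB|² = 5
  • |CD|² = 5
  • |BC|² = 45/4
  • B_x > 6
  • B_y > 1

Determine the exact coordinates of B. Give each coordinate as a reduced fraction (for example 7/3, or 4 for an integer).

1. B_x = 8  [[BC ⟂ CD ⇒ 2x+1y-18=0] ∩ [|B−(6, 1)|²=5]]
2. B_y = 2  [[BC ⟂ CD ⇒ 2x+1y-18=0] ∩ [|B−(6, 1)|²=5]]
   so B = (8, 2)

B = (8, 2)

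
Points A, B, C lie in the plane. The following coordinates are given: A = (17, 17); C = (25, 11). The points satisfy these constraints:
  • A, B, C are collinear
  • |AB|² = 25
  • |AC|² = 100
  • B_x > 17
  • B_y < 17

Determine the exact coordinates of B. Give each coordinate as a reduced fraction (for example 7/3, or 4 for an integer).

1. B_x = 21  [[A, B, C are collinear ⇒ -6x-8y+238=0] ∩ [|B−(17, 17)|²=25]]
2. B_y = 14  [[A, B, C are collinear ⇒ -6x-8y+238=0] ∩ [|B−(17, 17)|²=25]]
   so B = (21, 14)

B = (21, 14)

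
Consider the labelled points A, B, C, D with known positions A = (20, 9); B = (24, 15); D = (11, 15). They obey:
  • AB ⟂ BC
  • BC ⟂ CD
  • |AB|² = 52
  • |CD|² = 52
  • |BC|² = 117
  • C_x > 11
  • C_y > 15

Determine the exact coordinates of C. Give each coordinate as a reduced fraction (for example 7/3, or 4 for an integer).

C = (15, 21)

1. C_x = 15  [[AB ⟂ BC ⇒ 4x+6y-186=0] ∩ [|C−(11, 15)|²=52]]
2. C_y = 21  [[AB ⟂ BC ⇒ 4x+6y-186=0] ∩ [|C−(11, 15)|²=52]]
   so C = (15, 21)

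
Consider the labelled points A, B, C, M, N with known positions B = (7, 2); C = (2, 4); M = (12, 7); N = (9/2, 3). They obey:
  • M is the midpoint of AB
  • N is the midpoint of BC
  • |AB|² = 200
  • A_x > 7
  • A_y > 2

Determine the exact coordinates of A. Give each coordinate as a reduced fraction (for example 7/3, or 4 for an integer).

A = (17, 12)

1. A_x = 17  [A = 2·M−B = 2·(12, 7)−(7, 2)]
2. A_y = 12  [A = 2·M−B = 2·(12, 7)−(7, 2)]
   so A = (17, 12)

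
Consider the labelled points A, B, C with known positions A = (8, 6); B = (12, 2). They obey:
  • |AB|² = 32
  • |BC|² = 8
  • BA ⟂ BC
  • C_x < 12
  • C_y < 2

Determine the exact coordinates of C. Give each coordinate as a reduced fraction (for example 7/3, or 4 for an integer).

C = (10, 0)

1. C_x = 10  [[BA ⟂ BC ⇒ -4x+4y+40=0] ∩ [|C−(12, 2)|²=8]]
2. C_y = 0  [[BA ⟂ BC ⇒ -4x+4y+40=0] ∩ [|C−(12, 2)|²=8]]
   so C = (10, 0)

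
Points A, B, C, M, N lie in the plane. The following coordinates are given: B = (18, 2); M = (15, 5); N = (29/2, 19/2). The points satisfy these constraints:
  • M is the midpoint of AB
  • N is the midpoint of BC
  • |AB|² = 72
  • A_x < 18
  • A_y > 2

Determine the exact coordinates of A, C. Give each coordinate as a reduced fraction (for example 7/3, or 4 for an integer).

A = (12, 8)
C = (11, 17)

1. A_x = 12  [A = 2·M−B = 2·(15, 5)−(18, 2)]
2. A_y = 8  [A = 2·M−B = 2·(15, 5)−(18, 2)]
   so A = (12, 8)
3. C_x = 11  [C = 2·N−B = 2·(29/2, 19/2)−(18, 2)]
4. C_y = 17  [C = 2·N−B = 2·(29/2, 19/2)−(18, 2)]
   so C = (11, 17)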